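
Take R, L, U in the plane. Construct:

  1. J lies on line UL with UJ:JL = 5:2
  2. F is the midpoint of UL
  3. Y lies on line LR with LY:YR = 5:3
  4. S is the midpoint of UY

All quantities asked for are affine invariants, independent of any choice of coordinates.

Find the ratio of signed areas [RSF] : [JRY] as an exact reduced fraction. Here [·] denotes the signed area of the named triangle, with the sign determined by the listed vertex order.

[RSF]:[JRY] = -35/24

Choose coordinates R = (0, 0), L = (1, 0), U = (0, 1).
1. J lies on line UL with UJ:JL = 5:2 ⇒ J = (5/7, 2/7)
2. F is the midpoint of UL ⇒ F = (1/2, 1/2)
3. Y lies on line LR with LY:YR = 5:3 ⇒ Y = (3/8, 0)
4. S is the midpoint of UY ⇒ S = (3/16, 1/2)
2·[RSF] = -5/32, 2·[JRY] = 3/28
[RSF]:[JRY] = -5/32:3/28 = -35/24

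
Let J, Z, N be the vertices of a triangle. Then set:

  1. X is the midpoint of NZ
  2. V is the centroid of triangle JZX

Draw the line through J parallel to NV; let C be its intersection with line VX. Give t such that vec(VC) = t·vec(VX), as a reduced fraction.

t = -3

Assign J = (0, 0), Z = (1, 0), N = (0, 1) — the answer is frame-independent, so this choice is without loss of generality.
1. X is the midpoint of NZ ⇒ X = (1/2, 1/2)
2. V is the centroid of triangle JZX ⇒ V = (1/2, 1/6)
through J parallel to NV: direction (1/2, -5/6); meets VX at C = (1/2, -5/6)
C = V + t·(X−V) with t = -3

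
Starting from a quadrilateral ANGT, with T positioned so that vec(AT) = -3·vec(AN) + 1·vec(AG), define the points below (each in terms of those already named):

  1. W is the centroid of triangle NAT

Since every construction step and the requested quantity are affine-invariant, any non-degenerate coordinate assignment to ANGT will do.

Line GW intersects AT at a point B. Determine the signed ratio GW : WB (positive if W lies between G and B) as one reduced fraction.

Choose coordinates A = (0, 0), N = (1, 0), G = (0, 1), T = (-3, 1).
1. W is the centroid of triangle NAT ⇒ W = (-2/3, 1/3)
line GW meets AT at B = (-3/4, 1/4)
W = G + t·(B−G) with t = 8/9, so GW:WB = 8/9:1/9

GW:WB = 8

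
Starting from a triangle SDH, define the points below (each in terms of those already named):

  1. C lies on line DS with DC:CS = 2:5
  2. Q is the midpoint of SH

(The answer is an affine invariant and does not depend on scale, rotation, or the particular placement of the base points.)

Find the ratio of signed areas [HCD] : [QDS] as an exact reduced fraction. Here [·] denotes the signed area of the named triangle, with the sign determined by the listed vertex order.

Assign S = (0, 0), D = (1, 0), H = (0, 1) — the answer is frame-independent, so this choice is without loss of generality.
1. C lies on line DS with DC:CS = 2:5 ⇒ C = (5/7, 0)
2. Q is the midpoint of SH ⇒ Q = (0, 1/2)
2·[HCD] = 2/7, 2·[QDS] = -1/2
[HCD]:[QDS] = 2/7:-1/2 = -4/7

[HCD]:[QDS] = -4/7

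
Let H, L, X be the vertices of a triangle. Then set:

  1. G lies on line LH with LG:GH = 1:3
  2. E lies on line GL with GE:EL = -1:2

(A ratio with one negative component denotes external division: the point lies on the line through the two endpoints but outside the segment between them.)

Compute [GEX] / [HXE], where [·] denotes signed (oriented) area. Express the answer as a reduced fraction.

[GEX]:[HXE] = 1/2

Work in coordinates with H = (0, 0), L = (1, 0), X = (0, 1).
1. G lies on line LH with LG:GH = 1:3 ⇒ G = (3/4, 0)
2. E lies on line GL with GE:EL = -1:2 ⇒ E = (1/2, 0)
2·[GEX] = -1/4, 2·[HXE] = -1/2
[GEX]:[HXE] = -1/4:-1/2 = 1/2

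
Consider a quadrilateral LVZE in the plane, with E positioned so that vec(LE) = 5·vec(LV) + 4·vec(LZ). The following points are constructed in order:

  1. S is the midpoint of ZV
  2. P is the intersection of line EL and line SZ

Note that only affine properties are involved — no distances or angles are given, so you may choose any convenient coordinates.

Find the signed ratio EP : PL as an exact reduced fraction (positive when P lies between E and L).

EP:PL = 8

Choose coordinates L = (0, 0), V = (1, 0), Z = (0, 1), E = (5, 4).
1. S is the midpoint of ZV ⇒ S = (1/2, 1/2)
2. P is the intersection of line EL and line SZ ⇒ P = (5/9, 4/9)
P = E + t·(L−E) with t = 8/9, so EP:PL = t:(1−t) = 8/9:1/9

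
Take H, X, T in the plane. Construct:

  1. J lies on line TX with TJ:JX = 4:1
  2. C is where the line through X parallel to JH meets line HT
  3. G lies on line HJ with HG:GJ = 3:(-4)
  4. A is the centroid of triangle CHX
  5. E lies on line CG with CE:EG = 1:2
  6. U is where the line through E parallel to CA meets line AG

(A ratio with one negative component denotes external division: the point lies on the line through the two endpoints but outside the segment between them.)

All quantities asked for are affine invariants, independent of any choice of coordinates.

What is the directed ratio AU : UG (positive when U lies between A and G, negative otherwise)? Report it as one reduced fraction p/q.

Assign H = (0, 0), X = (1, 0), T = (0, 1) — the answer is frame-independent, so this choice is without loss of generality.
1. J lies on line TX with TJ:JX = 4:1 ⇒ J = (4/5, 1/5)
2. C is where the line through X parallel to JH meets line HT ⇒ C = (0, -1/4)
3. G lies on line HJ with HG:GJ = 3:(-4) ⇒ G = (-12/5, -3/5)
4. A is the centroid of triangle CHX ⇒ A = (1/3, -1/12)
5. E lies on line CG with CE:EG = 1:2 ⇒ E = (-4/5, -11/30)
6. U is where the line through E parallel to CA meets line AG ⇒ U = (-26/45, -23/90)
U = A + t·(G−A) with t = 1/3, so AU:UG = t:(1−t) = 1/3:2/3

AU:UG = 1/2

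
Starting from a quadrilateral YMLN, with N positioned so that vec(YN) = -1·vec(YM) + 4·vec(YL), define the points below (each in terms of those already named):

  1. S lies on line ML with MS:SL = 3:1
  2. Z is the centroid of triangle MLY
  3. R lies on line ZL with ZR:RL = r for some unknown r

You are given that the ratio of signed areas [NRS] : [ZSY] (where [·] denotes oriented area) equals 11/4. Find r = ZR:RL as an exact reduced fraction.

r = 5

Choose coordinates Y = (0, 0), M = (1, 0), L = (0, 1), N = (-1, 4).
1. S lies on line ML with MS:SL = 3:1 ⇒ S = (1/4, 3/4)
2. Z is the centroid of triangle MLY ⇒ Z = (1/3, 1/3)
3. With ZR:RL = r, write λ = r/(r+1) so R = Z + λ·(L−Z); R is affine-linear in λ
Every point depending on R is an affine combination of R and λ-independent points, so each such coordinate is linear in λ; the λ² term in each signed area is a multiple of (L−Z)×(L−Z) = 0, so 2·[NRS] and 2·[ZSY] are each linear in λ. Evaluating at λ=0 and λ=1:
  2·[NRS] = 1/4·λ + 1/4,   2·[ZSY] = 1/6
So [NRS]:[ZSY] = (1/4·λ + 1/4) / (1/6). Setting this equal to 11/4:
  1/4·λ + 1/4 = 11/4·(1/6)  ⇒  λ = 5/6
Then r = λ/(1−λ) = (5/6)/(1/6) = 5. Check: with r = 5, R = (1/18, 8/9) and [NRS]:[ZSY] = 11/4 as required.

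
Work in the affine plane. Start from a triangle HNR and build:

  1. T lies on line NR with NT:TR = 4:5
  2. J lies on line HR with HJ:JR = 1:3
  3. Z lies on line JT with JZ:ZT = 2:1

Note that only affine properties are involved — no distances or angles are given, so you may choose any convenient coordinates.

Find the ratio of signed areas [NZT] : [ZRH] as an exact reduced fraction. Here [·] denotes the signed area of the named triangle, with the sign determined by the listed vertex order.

[NZT]:[ZRH] = -3/10

Set H = (0, 0), N = (1, 0), R = (0, 1); any affine frame gives the same invariant.
1. T lies on line NR with NT:TR = 4:5 ⇒ T = (5/9, 4/9)
2. J lies on line HR with HJ:JR = 1:3 ⇒ J = (0, 1/4)
3. Z lies on line JT with JZ:ZT = 2:1 ⇒ Z = (10/27, 41/108)
2·[NZT] = -1/9, 2·[ZRH] = 10/27
[NZT]:[ZRH] = -1/9:10/27 = -3/10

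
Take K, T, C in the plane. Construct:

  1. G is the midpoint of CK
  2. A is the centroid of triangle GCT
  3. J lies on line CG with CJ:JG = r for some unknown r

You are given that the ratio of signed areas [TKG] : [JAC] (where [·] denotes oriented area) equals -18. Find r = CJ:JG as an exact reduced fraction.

Set K = (0, 0), T = (1, 0), C = (0, 1); any affine frame gives the same invariant.
1. G is the midpoint of CK ⇒ G = (0, 1/2)
2. A is the centroid of triangle GCT ⇒ A = (1/3, 1/2)
3. With CJ:JG = r, write λ = r/(r+1) so J = C + λ·(G−C); J is affine-linear in λ
Every point depending on J is an affine combination of J and λ-independent points, so each such coordinate is linear in λ; the λ² term in each signed area is a multiple of (G−C)×(G−C) = 0, so 2·[TKG] and 2·[JAC] are each linear in λ. Evaluating at λ=0 and λ=1:
  2·[TKG] = -1/2,   2·[JAC] = 1/6·λ
So [TKG]:[JAC] = (-1/2) / (1/6·λ). Setting this equal to -18:
  -1/2 = -18·(1/6·λ)  ⇒  λ = 1/6
Then r = λ/(1−λ) = (1/6)/(5/6) = 1/5. Check: with r = 1/5, J = (0, 11/12) and [TKG]:[JAC] = -18 as required.

r = 1/5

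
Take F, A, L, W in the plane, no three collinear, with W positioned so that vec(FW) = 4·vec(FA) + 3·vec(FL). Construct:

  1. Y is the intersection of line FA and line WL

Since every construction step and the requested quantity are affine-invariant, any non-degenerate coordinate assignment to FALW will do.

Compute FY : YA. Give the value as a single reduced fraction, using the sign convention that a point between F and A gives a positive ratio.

Set F = (0, 0), A = (1, 0), L = (0, 1), W = (4, 3); any affine frame gives the same invariant.
1. Y is the intersection of line FA and line WL ⇒ Y = (-2, 0)
Y = F + t·(A−F) with t = -2, so FY:YA = t:(1−t) = -2:3

FY:YA = -2/3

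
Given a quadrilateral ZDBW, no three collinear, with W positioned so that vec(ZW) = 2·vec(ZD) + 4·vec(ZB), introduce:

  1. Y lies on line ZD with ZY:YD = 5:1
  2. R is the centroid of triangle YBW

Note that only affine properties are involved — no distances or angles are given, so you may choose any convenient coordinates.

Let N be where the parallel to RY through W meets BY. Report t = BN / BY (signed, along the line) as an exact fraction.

t = 2

Choose coordinates Z = (0, 0), D = (1, 0), B = (0, 1), W = (2, 4).
1. Y lies on line ZD with ZY:YD = 5:1 ⇒ Y = (5/6, 0)
2. R is the centroid of triangle YBW ⇒ R = (17/18, 5/3)
through W parallel to RY: direction (-1/9, -5/3); meets BY at N = (5/3, -1)
N = B + t·(Y−B) with t = 2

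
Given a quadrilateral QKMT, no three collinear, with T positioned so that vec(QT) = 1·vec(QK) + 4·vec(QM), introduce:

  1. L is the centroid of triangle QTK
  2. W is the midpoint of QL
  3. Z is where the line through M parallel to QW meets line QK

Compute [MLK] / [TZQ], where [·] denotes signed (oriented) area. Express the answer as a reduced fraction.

[MLK]:[TZQ] = -1/2

Assign Q = (0, 0), K = (1, 0), M = (0, 1), T = (1, 4) — the answer is frame-independent, so this choice is without loss of generality.
1. L is the centroid of triangle QTK ⇒ L = (2/3, 4/3)
2. W is the midpoint of QL ⇒ W = (1/3, 2/3)
3. Z is where the line through M parallel to QW meets line QK ⇒ Z = (-1/2, 0)
2·[MLK] = -1, 2·[TZQ] = 2
[MLK]:[TZQ] = -1:2 = -1/2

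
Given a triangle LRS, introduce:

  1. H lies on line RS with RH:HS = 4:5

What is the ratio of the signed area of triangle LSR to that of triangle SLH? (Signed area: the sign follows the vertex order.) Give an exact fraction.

Choose coordinates L = (0, 0), R = (1, 0), S = (0, 1).
1. H lies on line RS with RH:HS = 4:5 ⇒ H = (5/9, 4/9)
2·[LSR] = -1, 2·[SLH] = 5/9
[LSR]:[SLH] = -1:5/9 = -9/5

[LSR]:[SLH] = -9/5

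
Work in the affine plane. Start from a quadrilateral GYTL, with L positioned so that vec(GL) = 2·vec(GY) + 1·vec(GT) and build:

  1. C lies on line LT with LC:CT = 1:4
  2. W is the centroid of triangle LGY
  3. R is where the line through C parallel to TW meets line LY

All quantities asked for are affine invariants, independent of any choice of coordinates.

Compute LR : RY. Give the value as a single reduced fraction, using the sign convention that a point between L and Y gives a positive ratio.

Work in coordinates with G = (0, 0), Y = (1, 0), T = (0, 1), L = (2, 1).
1. C lies on line LT with LC:CT = 1:4 ⇒ C = (8/5, 1)
2. W is the centroid of triangle LGY ⇒ W = (1, 1/3)
3. R is where the line through C parallel to TW meets line LY ⇒ R = (46/25, 21/25)
R = L + t·(Y−L) with t = 4/25, so LR:RY = t:(1−t) = 4/25:21/25

LR:RY = 4/21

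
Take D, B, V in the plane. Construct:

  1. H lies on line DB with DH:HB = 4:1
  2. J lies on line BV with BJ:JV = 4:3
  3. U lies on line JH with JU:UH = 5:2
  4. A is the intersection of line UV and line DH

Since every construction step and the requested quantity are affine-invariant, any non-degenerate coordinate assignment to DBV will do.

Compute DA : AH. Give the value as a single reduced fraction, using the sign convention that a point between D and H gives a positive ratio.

Assign D = (0, 0), B = (1, 0), V = (0, 1) — the answer is frame-independent, so this choice is without loss of generality.
1. H lies on line DB with DH:HB = 4:1 ⇒ H = (4/5, 0)
2. J lies on line BV with BJ:JV = 4:3 ⇒ J = (3/7, 4/7)
3. U lies on line JH with JU:UH = 5:2 ⇒ U = (34/49, 8/49)
4. A is the intersection of line UV and line DH ⇒ A = (34/41, 0)
A = D + t·(H−D) with t = 85/82, so DA:AH = t:(1−t) = 85/82:-3/82

DA:AH = -85/3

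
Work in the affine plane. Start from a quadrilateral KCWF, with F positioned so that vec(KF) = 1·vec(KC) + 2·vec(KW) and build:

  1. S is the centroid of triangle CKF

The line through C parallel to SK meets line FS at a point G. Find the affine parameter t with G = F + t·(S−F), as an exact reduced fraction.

Work in coordinates with K = (0, 0), C = (1, 0), W = (0, 1), F = (1, 2).
1. S is the centroid of triangle CKF ⇒ S = (2/3, 2/3)
through C parallel to SK: direction (-2/3, -2/3); meets FS at G = (1/3, -2/3)
G = F + t·(S−F) with t = 2

t = 2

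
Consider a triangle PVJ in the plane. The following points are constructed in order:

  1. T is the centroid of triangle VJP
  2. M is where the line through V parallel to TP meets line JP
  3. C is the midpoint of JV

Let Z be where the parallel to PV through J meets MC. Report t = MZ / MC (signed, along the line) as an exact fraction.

t = 4/3

Work in coordinates with P = (0, 0), V = (1, 0), J = (0, 1).
1. T is the centroid of triangle VJP ⇒ T = (1/3, 1/3)
2. M is where the line through V parallel to TP meets line JP ⇒ M = (0, -1)
3. C is the midpoint of JV ⇒ C = (1/2, 1/2)
through J parallel to PV: direction (1, 0); meets MC at Z = (2/3, 1)
Z = M + t·(C−M) with t = 4/3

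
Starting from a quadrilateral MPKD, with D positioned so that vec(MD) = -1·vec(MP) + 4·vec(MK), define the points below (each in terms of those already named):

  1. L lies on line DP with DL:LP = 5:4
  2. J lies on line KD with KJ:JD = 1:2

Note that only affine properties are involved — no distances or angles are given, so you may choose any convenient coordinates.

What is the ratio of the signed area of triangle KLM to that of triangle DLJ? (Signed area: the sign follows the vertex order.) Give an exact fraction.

Choose coordinates M = (0, 0), P = (1, 0), K = (0, 1), D = (-1, 4).
1. L lies on line DP with DL:LP = 5:4 ⇒ L = (1/9, 16/9)
2. J lies on line KD with KJ:JD = 1:2 ⇒ J = (-1/3, 2)
2·[KLM] = -1/9, 2·[DLJ] = -20/27
[KLM]:[DLJ] = -1/9:-20/27 = 3/20

[KLM]:[DLJ] = 3/20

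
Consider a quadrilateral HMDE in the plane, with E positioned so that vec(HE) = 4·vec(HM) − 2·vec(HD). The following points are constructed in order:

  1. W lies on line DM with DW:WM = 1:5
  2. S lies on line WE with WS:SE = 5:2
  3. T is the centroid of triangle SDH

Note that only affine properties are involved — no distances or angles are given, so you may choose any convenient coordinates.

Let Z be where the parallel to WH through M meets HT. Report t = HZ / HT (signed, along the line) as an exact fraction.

t = 105/103

Set H = (0, 0), M = (1, 0), D = (0, 1), E = (4, -2); any affine frame gives the same invariant.
1. W lies on line DM with DW:WM = 1:5 ⇒ W = (1/6, 5/6)
2. S lies on line WE with WS:SE = 5:2 ⇒ S = (61/21, -25/21)
3. T is the centroid of triangle SDH ⇒ T = (61/63, -4/63)
through M parallel to WH: direction (-1/6, -5/6); meets HT at Z = (305/309, -20/309)
Z = H + t·(T−H) with t = 105/103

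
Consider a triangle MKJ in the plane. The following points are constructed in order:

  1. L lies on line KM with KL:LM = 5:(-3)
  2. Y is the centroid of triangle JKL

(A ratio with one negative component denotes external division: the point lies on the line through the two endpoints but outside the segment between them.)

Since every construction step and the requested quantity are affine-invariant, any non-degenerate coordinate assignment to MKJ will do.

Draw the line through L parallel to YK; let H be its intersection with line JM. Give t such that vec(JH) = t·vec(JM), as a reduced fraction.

t = 10/7

Work in coordinates with M = (0, 0), K = (1, 0), J = (0, 1).
1. L lies on line KM with KL:LM = 5:(-3) ⇒ L = (-3/2, 0)
2. Y is the centroid of triangle JKL ⇒ Y = (-1/6, 1/3)
through L parallel to YK: direction (7/6, -1/3); meets JM at H = (0, -3/7)
H = J + t·(M−J) with t = 10/7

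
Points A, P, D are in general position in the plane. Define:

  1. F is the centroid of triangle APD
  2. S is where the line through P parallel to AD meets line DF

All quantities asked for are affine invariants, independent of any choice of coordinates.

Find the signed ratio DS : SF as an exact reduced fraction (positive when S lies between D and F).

Assign A = (0, 0), P = (1, 0), D = (0, 1) — the answer is frame-independent, so this choice is without loss of generality.
1. F is the centroid of triangle APD ⇒ F = (1/3, 1/3)
2. S is where the line through P parallel to AD meets line DF ⇒ S = (1, -1)
S = D + t·(F−D) with t = 3, so DS:SF = t:(1−t) = 3:-2

DS:SF = -3/2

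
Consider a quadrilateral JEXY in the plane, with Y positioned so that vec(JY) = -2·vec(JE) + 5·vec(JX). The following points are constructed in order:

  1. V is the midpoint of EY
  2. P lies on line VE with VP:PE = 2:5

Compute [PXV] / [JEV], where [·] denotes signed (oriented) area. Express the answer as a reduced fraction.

[PXV]:[JEV] = -4/35

Set J = (0, 0), E = (1, 0), X = (0, 1), Y = (-2, 5); any affine frame gives the same invariant.
1. V is the midpoint of EY ⇒ V = (-1/2, 5/2)
2. P lies on line VE with VP:PE = 2:5 ⇒ P = (-1/14, 25/14)
2·[PXV] = -2/7, 2·[JEV] = 5/2
[PXV]:[JEV] = -2/7:5/2 = -4/35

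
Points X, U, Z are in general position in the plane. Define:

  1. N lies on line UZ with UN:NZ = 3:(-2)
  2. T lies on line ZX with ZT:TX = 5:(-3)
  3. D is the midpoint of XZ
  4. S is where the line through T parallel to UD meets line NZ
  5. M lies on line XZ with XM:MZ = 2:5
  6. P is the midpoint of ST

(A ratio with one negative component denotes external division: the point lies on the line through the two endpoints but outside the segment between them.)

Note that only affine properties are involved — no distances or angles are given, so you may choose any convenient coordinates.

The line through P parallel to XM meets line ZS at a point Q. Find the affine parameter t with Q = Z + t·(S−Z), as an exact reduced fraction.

Assign X = (0, 0), U = (1, 0), Z = (0, 1) — the answer is frame-independent, so this choice is without loss of generality.
1. N lies on line UZ with UN:NZ = 3:(-2) ⇒ N = (-2, 3)
2. T lies on line ZX with ZT:TX = 5:(-3) ⇒ T = (0, -3/2)
3. D is the midpoint of XZ ⇒ D = (0, 1/2)
4. S is where the line through T parallel to UD meets line NZ ⇒ S = (5, -4)
5. M lies on line XZ with XM:MZ = 2:5 ⇒ M = (0, 2/7)
6. P is the midpoint of ST ⇒ P = (5/2, -11/4)
through P parallel to XM: direction (0, 2/7); meets ZS at Q = (5/2, -3/2)
Q = Z + t·(S−Z) with t = 1/2

t = 1/2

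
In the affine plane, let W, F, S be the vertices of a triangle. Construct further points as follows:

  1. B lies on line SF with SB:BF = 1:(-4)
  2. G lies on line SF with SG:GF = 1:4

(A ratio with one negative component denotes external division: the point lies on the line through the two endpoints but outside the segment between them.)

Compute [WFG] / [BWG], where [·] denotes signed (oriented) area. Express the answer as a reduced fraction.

Choose coordinates W = (0, 0), F = (1, 0), S = (0, 1).
1. B lies on line SF with SB:BF = 1:(-4) ⇒ B = (-1/3, 4/3)
2. G lies on line SF with SG:GF = 1:4 ⇒ G = (1/5, 4/5)
2·[WFG] = 4/5, 2·[BWG] = 8/15
[WFG]:[BWG] = 4/5:8/15 = 3/2

[WFG]:[BWG] = 3/2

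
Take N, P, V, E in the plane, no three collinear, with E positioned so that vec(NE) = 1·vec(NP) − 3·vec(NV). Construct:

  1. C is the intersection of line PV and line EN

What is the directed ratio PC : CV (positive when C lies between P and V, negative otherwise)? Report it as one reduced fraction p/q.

PC:CV = -3

Set N = (0, 0), P = (1, 0), V = (0, 1), E = (1, -3); any affine frame gives the same invariant.
1. C is the intersection of line PV and line EN ⇒ C = (-1/2, 3/2)
C = P + t·(V−P) with t = 3/2, so PC:CV = t:(1−t) = 3/2:-1/2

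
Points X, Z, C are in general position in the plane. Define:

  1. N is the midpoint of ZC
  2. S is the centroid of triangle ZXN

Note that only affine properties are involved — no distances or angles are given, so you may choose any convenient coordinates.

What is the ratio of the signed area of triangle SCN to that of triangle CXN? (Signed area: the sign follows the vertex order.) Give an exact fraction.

Work in coordinates with X = (0, 0), Z = (1, 0), C = (0, 1).
1. N is the midpoint of ZC ⇒ N = (1/2, 1/2)
2. S is the centroid of triangle ZXN ⇒ S = (1/2, 1/6)
2·[SCN] = -1/6, 2·[CXN] = 1/2
[SCN]:[CXN] = -1/6:1/2 = -1/3

[SCN]:[CXN] = -1/3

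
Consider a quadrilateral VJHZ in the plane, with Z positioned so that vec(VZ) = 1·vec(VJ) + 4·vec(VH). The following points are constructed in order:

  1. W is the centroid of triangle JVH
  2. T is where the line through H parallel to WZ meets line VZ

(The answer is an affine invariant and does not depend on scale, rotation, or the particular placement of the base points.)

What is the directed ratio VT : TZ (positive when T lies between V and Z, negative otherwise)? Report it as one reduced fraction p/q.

VT:TZ = -2/5

Choose coordinates V = (0, 0), J = (1, 0), H = (0, 1), Z = (1, 4).
1. W is the centroid of triangle JVH ⇒ W = (1/3, 1/3)
2. T is where the line through H parallel to WZ meets line VZ ⇒ T = (-2/3, -8/3)
T = V + t·(Z−V) with t = -2/3, so VT:TZ = t:(1−t) = -2/3:5/3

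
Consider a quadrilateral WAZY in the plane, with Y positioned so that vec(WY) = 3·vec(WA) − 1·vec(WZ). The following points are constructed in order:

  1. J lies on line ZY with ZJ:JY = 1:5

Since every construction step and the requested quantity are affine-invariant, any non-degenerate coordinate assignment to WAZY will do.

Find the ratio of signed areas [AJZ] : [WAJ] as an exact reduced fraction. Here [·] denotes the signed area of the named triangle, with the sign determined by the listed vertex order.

Work in coordinates with W = (0, 0), A = (1, 0), Z = (0, 1), Y = (3, -1).
1. J lies on line ZY with ZJ:JY = 1:5 ⇒ J = (1/2, 2/3)
2·[AJZ] = 1/6, 2·[WAJ] = 2/3
[AJZ]:[WAJ] = 1/6:2/3 = 1/4

[AJZ]:[WAJ] = 1/4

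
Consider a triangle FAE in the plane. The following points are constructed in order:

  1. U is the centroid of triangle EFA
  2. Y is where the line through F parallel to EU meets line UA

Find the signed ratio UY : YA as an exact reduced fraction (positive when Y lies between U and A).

Set F = (0, 0), A = (1, 0), E = (0, 1); any affine frame gives the same invariant.
1. U is the centroid of triangle EFA ⇒ U = (1/3, 1/3)
2. Y is where the line through F parallel to EU meets line UA ⇒ Y = (-1/3, 2/3)
Y = U + t·(A−U) with t = -1, so UY:YA = t:(1−t) = -1:2

UY:YA = -1/2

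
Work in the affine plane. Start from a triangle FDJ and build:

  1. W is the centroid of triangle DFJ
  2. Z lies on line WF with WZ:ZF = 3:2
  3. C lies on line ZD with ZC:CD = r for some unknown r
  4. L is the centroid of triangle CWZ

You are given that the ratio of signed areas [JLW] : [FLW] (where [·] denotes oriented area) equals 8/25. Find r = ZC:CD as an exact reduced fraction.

Choose coordinates F = (0, 0), D = (1, 0), J = (0, 1).
1. W is the centroid of triangle DFJ ⇒ W = (1/3, 1/3)
2. Z lies on line WF with WZ:ZF = 3:2 ⇒ Z = (2/15, 2/15)
3. With ZC:CD = r, write λ = r/(r+1) so C = Z + λ·(D−Z); C is affine-linear in λ
4. L is the centroid of triangle CWZ ⇒ L is an affine combination of earlier points and hence also affine-linear in λ
Every point depending on C is an affine combination of C and λ-independent points, so each such coordinate is linear in λ; the λ² term in each signed area is a multiple of (D−Z)×(D−Z) = 0, so 2·[JLW] and 2·[FLW] are each linear in λ. Evaluating at λ=0 and λ=1:
  2·[JLW] = -8/45·λ + 2/15,   2·[FLW] = 1/9·λ
So [JLW]:[FLW] = (-8/45·λ + 2/15) / (1/9·λ). Setting this equal to 8/25:
  -8/45·λ + 2/15 = 8/25·(1/9·λ)  ⇒  λ = 5/8
Then r = λ/(1−λ) = (5/8)/(3/8) = 5/3. Check: with r = 5/3, C = (27/40, 1/20) and [JLW]:[FLW] = 8/25 as required.

r = 5/3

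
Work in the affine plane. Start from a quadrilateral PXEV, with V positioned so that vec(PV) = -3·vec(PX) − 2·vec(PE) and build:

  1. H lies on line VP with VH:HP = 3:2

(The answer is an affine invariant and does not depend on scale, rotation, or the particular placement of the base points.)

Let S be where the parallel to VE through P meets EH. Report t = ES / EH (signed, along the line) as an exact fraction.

Work in coordinates with P = (0, 0), X = (1, 0), E = (0, 1), V = (-3, -2).
1. H lies on line VP with VH:HP = 3:2 ⇒ H = (-6/5, -4/5)
through P parallel to VE: direction (3, 3); meets EH at S = (-2, -2)
S = E + t·(H−E) with t = 5/3

t = 5/3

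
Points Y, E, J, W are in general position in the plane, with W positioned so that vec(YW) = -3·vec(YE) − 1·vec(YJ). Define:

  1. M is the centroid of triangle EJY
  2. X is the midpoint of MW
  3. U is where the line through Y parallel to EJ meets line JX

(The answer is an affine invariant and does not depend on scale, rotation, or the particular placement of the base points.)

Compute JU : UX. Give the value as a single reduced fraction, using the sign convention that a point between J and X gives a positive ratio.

JU:UX = 3/5

Assign Y = (0, 0), E = (1, 0), J = (0, 1), W = (-3, -1) — the answer is frame-independent, so this choice is without loss of generality.
1. M is the centroid of triangle EJY ⇒ M = (1/3, 1/3)
2. X is the midpoint of MW ⇒ X = (-4/3, -1/3)
3. U is where the line through Y parallel to EJ meets line JX ⇒ U = (-1/2, 1/2)
U = J + t·(X−J) with t = 3/8, so JU:UX = t:(1−t) = 3/8:5/8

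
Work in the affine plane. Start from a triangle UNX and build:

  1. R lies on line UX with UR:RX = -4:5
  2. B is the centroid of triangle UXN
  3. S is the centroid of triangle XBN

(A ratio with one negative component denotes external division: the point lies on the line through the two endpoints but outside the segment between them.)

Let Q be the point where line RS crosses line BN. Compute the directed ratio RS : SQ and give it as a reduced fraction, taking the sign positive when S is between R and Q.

Assign U = (0, 0), N = (1, 0), X = (0, 1) — the answer is frame-independent, so this choice is without loss of generality.
1. R lies on line UX with UR:RX = -4:5 ⇒ R = (0, -4)
2. B is the centroid of triangle UXN ⇒ B = (1/3, 1/3)
3. S is the centroid of triangle XBN ⇒ S = (4/9, 4/9)
line RS meets BN at Q = (3/7, 2/7)
S = R + t·(Q−R) with t = 28/27, so RS:SQ = 28/27:-1/27

RS:SQ = -28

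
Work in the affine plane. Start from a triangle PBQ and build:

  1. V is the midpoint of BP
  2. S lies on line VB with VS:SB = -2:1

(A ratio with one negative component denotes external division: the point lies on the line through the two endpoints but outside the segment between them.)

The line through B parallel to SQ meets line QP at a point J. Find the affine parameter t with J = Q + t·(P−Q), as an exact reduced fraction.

t = 1/3

Work in coordinates with P = (0, 0), B = (1, 0), Q = (0, 1).
1. V is the midpoint of BP ⇒ V = (1/2, 0)
2. S lies on line VB with VS:SB = -2:1 ⇒ S = (3/2, 0)
through B parallel to SQ: direction (-3/2, 1); meets QP at J = (0, 2/3)
J = Q + t·(P−Q) with t = 1/3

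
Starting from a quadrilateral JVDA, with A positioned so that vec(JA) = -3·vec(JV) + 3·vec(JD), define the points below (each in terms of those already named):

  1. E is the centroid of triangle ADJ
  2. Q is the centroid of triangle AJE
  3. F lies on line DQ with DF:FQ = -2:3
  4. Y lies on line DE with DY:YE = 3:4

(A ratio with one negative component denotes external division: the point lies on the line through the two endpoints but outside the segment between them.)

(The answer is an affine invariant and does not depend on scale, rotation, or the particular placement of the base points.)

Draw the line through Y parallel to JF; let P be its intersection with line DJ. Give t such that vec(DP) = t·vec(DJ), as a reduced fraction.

Work in coordinates with J = (0, 0), V = (1, 0), D = (0, 1), A = (-3, 3).
1. E is the centroid of triangle ADJ ⇒ E = (-1, 4/3)
2. Q is the centroid of triangle AJE ⇒ Q = (-4/3, 13/9)
3. F lies on line DQ with DF:FQ = -2:3 ⇒ F = (8/3, 1/9)
4. Y lies on line DE with DY:YE = 3:4 ⇒ Y = (-3/7, 8/7)
through Y parallel to JF: direction (8/3, 1/9); meets DJ at P = (0, 65/56)
P = D + t·(J−D) with t = -9/56

t = -9/56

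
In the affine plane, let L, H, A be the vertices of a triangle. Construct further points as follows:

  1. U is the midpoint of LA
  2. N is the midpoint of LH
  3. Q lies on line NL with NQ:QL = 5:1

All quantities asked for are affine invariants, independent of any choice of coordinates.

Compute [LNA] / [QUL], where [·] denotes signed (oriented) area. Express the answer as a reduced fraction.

[LNA]:[QUL] = 12

Work in coordinates with L = (0, 0), H = (1, 0), A = (0, 1).
1. U is the midpoint of LA ⇒ U = (0, 1/2)
2. N is the midpoint of LH ⇒ N = (1/2, 0)
3. Q lies on line NL with NQ:QL = 5:1 ⇒ Q = (1/12, 0)
2·[LNA] = 1/2, 2·[QUL] = 1/24
[LNA]:[QUL] = 1/2:1/24 = 12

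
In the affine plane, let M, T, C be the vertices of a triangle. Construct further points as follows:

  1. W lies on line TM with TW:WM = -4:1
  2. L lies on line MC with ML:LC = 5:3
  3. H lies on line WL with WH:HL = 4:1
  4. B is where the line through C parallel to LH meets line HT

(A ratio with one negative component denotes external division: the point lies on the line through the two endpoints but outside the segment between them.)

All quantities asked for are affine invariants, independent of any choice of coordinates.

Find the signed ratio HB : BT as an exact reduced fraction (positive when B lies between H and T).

Choose coordinates M = (0, 0), T = (1, 0), C = (0, 1).
1. W lies on line TM with TW:WM = -4:1 ⇒ W = (-1/3, 0)
2. L lies on line MC with ML:LC = 5:3 ⇒ L = (0, 5/8)
3. H lies on line WL with WH:HL = 4:1 ⇒ H = (-1/15, 1/2)
4. B is where the line through C parallel to LH meets line HT ⇒ B = (-17/75, 23/40)
B = H + t·(T−H) with t = -3/20, so HB:BT = t:(1−t) = -3/20:23/20

HB:BT = -3/23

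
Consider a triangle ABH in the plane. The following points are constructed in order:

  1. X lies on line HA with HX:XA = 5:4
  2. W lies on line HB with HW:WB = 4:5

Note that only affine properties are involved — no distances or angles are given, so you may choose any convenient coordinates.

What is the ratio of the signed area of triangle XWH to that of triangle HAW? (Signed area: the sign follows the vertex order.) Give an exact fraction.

[XWH]:[HAW] = 5/9

Choose coordinates A = (0, 0), B = (1, 0), H = (0, 1).
1. X lies on line HA with HX:XA = 5:4 ⇒ X = (0, 4/9)
2. W lies on line HB with HW:WB = 4:5 ⇒ W = (4/9, 5/9)
2·[XWH] = 20/81, 2·[HAW] = 4/9
[XWH]:[HAW] = 20/81:4/9 = 5/9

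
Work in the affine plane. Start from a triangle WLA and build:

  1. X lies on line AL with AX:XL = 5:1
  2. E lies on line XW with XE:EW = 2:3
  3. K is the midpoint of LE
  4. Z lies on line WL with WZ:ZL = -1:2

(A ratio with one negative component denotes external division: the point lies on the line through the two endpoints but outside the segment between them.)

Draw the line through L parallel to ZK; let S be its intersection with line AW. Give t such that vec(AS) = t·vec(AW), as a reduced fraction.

Assign W = (0, 0), L = (1, 0), A = (0, 1) — the answer is frame-independent, so this choice is without loss of generality.
1. X lies on line AL with AX:XL = 5:1 ⇒ X = (5/6, 1/6)
2. E lies on line XW with XE:EW = 2:3 ⇒ E = (1/2, 1/10)
3. K is the midpoint of LE ⇒ K = (3/4, 1/20)
4. Z lies on line WL with WZ:ZL = -1:2 ⇒ Z = (-1, 0)
through L parallel to ZK: direction (7/4, 1/20); meets AW at S = (0, -1/35)
S = A + t·(W−A) with t = 36/35

t = 36/35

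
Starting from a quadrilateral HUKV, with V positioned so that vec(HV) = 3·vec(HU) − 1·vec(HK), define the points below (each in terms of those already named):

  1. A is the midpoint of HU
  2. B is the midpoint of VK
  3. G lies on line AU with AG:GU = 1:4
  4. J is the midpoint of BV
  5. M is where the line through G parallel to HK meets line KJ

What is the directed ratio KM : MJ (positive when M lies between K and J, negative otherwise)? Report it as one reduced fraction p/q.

KM:MJ = 4/11

Assign H = (0, 0), U = (1, 0), K = (0, 1), V = (3, -1) — the answer is frame-independent, so this choice is without loss of generality.
1. A is the midpoint of HU ⇒ A = (1/2, 0)
2. B is the midpoint of VK ⇒ B = (3/2, 0)
3. G lies on line AU with AG:GU = 1:4 ⇒ G = (3/5, 0)
4. J is the midpoint of BV ⇒ J = (9/4, -1/2)
5. M is where the line through G parallel to HK meets line KJ ⇒ M = (3/5, 3/5)
M = K + t·(J−K) with t = 4/15, so KM:MJ = t:(1−t) = 4/15:11/15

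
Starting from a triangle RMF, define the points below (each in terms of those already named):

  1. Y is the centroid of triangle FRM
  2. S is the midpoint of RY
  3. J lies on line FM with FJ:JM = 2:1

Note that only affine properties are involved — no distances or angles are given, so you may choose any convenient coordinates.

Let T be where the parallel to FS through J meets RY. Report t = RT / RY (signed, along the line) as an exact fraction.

t = 11/6

Choose coordinates R = (0, 0), M = (1, 0), F = (0, 1).
1. Y is the centroid of triangle FRM ⇒ Y = (1/3, 1/3)
2. S is the midpoint of RY ⇒ S = (1/6, 1/6)
3. J lies on line FM with FJ:JM = 2:1 ⇒ J = (2/3, 1/3)
through J parallel to FS: direction (1/6, -5/6); meets RY at T = (11/18, 11/18)
T = R + t·(Y−R) with t = 11/6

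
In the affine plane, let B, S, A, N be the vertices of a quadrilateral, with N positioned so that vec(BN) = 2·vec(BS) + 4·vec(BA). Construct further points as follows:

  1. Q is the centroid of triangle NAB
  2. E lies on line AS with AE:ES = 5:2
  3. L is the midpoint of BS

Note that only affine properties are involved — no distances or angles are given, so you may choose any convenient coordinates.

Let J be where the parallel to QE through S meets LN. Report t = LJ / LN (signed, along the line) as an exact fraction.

t = 29/95

Set B = (0, 0), S = (1, 0), A = (0, 1), N = (2, 4); any affine frame gives the same invariant.
1. Q is the centroid of triangle NAB ⇒ Q = (2/3, 5/3)
2. E lies on line AS with AE:ES = 5:2 ⇒ E = (5/7, 2/7)
3. L is the midpoint of BS ⇒ L = (1/2, 0)
through S parallel to QE: direction (1/21, -29/21); meets LN at J = (91/95, 116/95)
J = L + t·(N−L) with t = 29/95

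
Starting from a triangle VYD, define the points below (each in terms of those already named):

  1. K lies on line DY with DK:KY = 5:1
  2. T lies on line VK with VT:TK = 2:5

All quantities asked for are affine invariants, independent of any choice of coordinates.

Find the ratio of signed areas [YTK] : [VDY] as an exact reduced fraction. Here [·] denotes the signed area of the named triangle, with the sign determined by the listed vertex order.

[YTK]:[VDY] = 5/42

Choose coordinates V = (0, 0), Y = (1, 0), D = (0, 1).
1. K lies on line DY with DK:KY = 5:1 ⇒ K = (5/6, 1/6)
2. T lies on line VK with VT:TK = 2:5 ⇒ T = (5/21, 1/21)
2·[YTK] = -5/42, 2·[VDY] = -1
[YTK]:[VDY] = -5/42:-1 = 5/42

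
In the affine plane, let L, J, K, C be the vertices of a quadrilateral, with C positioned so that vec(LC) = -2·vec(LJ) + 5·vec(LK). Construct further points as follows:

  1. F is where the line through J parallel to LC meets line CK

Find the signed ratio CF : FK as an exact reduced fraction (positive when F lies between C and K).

CF:FK = -5/3

Work in coordinates with L = (0, 0), J = (1, 0), K = (0, 1), C = (-2, 5).
1. F is where the line through J parallel to LC meets line CK ⇒ F = (3, -5)
F = C + t·(K−C) with t = 5/2, so CF:FK = t:(1−t) = 5/2:-3/2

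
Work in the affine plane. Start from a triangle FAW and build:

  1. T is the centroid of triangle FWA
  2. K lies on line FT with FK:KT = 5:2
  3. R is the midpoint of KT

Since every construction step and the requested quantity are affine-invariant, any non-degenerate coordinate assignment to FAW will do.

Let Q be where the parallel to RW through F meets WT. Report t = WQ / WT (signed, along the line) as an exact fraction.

Set F = (0, 0), A = (1, 0), W = (0, 1); any affine frame gives the same invariant.
1. T is the centroid of triangle FWA ⇒ T = (1/3, 1/3)
2. K lies on line FT with FK:KT = 5:2 ⇒ K = (5/21, 5/21)
3. R is the midpoint of KT ⇒ R = (2/7, 2/7)
through F parallel to RW: direction (-2/7, 5/7); meets WT at Q = (-2, 5)
Q = W + t·(T−W) with t = -6

t = -6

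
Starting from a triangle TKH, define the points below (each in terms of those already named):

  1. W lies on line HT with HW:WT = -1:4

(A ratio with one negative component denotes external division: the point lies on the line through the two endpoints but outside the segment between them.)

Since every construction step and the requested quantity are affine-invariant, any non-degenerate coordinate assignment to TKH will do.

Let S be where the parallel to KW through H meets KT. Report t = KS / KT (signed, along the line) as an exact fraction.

Choose coordinates T = (0, 0), K = (1, 0), H = (0, 1).
1. W lies on line HT with HW:WT = -1:4 ⇒ W = (0, 4/3)
through H parallel to KW: direction (-1, 4/3); meets KT at S = (3/4, 0)
S = K + t·(T−K) with t = 1/4

t = 1/4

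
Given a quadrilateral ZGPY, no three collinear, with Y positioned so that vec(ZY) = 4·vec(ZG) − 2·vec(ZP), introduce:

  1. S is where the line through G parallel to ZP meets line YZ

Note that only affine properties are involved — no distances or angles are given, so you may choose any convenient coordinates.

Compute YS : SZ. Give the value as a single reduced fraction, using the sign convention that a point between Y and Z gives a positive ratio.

YS:SZ = 3

Work in coordinates with Z = (0, 0), G = (1, 0), P = (0, 1), Y = (4, -2).
1. S is where the line through G parallel to ZP meets line YZ ⇒ S = (1, -1/2)
S = Y + t·(Z−Y) with t = 3/4, so YS:SZ = t:(1−t) = 3/4:1/4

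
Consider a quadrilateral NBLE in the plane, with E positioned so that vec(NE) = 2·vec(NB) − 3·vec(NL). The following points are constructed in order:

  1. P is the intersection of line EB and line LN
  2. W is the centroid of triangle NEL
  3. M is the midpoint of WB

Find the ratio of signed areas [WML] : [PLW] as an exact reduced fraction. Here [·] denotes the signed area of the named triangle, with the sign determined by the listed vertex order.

[WML]:[PLW] = 3/8

Assign N = (0, 0), B = (1, 0), L = (0, 1), E = (2, -3) — the answer is frame-independent, so this choice is without loss of generality.
1. P is the intersection of line EB and line LN ⇒ P = (0, 3)
2. W is the centroid of triangle NEL ⇒ W = (2/3, -2/3)
3. M is the midpoint of WB ⇒ M = (5/6, -1/3)
2·[WML] = 1/2, 2·[PLW] = 4/3
[WML]:[PLW] = 1/2:4/3 = 3/8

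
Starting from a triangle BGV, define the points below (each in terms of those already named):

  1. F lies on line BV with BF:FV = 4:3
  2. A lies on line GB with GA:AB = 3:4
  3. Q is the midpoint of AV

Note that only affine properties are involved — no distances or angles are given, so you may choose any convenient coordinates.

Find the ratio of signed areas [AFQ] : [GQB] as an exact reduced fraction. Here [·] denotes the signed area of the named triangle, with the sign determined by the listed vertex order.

Choose coordinates B = (0, 0), G = (1, 0), V = (0, 1).
1. F lies on line BV with BF:FV = 4:3 ⇒ F = (0, 4/7)
2. A lies on line GB with GA:AB = 3:4 ⇒ A = (4/7, 0)
3. Q is the midpoint of AV ⇒ Q = (2/7, 1/2)
2·[AFQ] = -6/49, 2·[GQB] = 1/2
[AFQ]:[GQB] = -6/49:1/2 = -12/49

[AFQ]:[GQB] = -12/49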